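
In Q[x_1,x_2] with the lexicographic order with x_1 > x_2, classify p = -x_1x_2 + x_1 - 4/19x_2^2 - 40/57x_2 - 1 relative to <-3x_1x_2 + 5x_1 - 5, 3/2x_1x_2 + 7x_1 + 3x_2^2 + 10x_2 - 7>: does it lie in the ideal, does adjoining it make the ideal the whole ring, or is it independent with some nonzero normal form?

-x_1x_2 + x_1 - 4/19x_2^2 - 40/57x_2 - 1 lies in I (it reduces to 0).

First compute the reduced Gröbner basis of I by Buchberger's algorithm.
f_1 = -3x_1x_2 + 5x_1 - 5, LT = x_1x_2.
f_2 = 3/2x_1x_2 + 7x_1 + 3x_2^2 + 10x_2 - 7, LT = x_1x_2.

S(f_1,f_2): lcm = x_1x_2. S = -19/3x_1 - 2x_2^2 - 20/3x_2 + 19/3.
  leading term x_1: no divisor's leading term divides it; move -19/3x_1 to the remainder.
  leading term x_2^2: no divisor's leading term divides it; move -2x_2^2 to the remainder.
  leading term x_2: no divisor's leading term divides it; move -20/3x_2 to the remainder.
  leading term 1: no divisor's leading term divides it; move 19/3 to the remainder.
  remainder -19/3x_1 - 2x_2^2 - 20/3x_2 + 19/3 ≠ 0; add h_3 = -19/3x_1 - 2x_2^2 - 20/3x_2 + 19/3 to the basis.

S(f_1,h_3): lcm = x_1x_2. S = -5/3x_1 - 6/19x_2^3 - 20/19x_2^2 + x_2 + 5/3.
  leading term x_1: subtract (5/19)·h_3 from -5/3x_1 - 6/19x_2^3 - 20/19x_2^2 + x_2 + 5/3 → -6/19x_2^3 - 10/19x_2^2 + 157/57x_2
  leading term x_2^3: no divisor's leading term divides it; move -6/19x_2^3 to the remainder.
  leading term x_2^2: no divisor's leading term divides it; move -10/19x_2^2 to the remainder.
  leading term x_2: no divisor's leading term divides it; move 157/57x_2 to the remainder.
  remainder -6/19x_2^3 - 10/19x_2^2 + 157/57x_2 ≠ 0; add h_4 = -6/19x_2^3 - 10/19x_2^2 + 157/57x_2 to the basis.

S(f_2,h_3): lcm = x_1x_2. S = 14/3x_1 - 6/19x_2^3 + 18/19x_2^2 + 23/3x_2 - 14/3.
  leading term x_1: subtract (-14/19)·h_3 from 14/3x_1 - 6/19x_2^3 + 18/19x_2^2 + 23/3x_2 - 14/3 → -6/19x_2^3 - 10/19x_2^2 + 157/57x_2
  leading term x_2^3: subtract (1)·h_4 from -6/19x_2^3 - 10/19x_2^2 + 157/57x_2 → 0
  remainder 0.

S(f_1,h_4): lcm = x_1x_2^3. S = -10/3x_1x_2^2 + 157/18x_1x_2 + 5/3x_2^2.
  leading term x_1x_2^2: subtract (10/9x_2)·f_1 from -10/3x_1x_2^2 + 157/18x_1x_2 + 5/3x_2^2 → 19/6x_1x_2 + 5/3x_2^2 + 50/9x_2
  leading term x_1x_2: subtract (-19/18)·f_1 from 19/6x_1x_2 + 5/3x_2^2 + 50/9x_2 → 95/18x_1 + 5/3x_2^2 + 50/9x_2 - 95/18
  leading term x_1: subtract (-5/6)·h_3 from 95/18x_1 + 5/3x_2^2 + 50/9x_2 - 95/18 → 0
  remainder 0.

S(f_2,h_4): lcm = x_1x_2^3. S = 3x_1x_2^2 + 157/18x_1x_2 + 2x_2^4 + 20/3x_2^3 - 14/3x_2^2.
  leading term x_1x_2^2: subtract (-x_2)·f_1 from 3x_1x_2^2 + 157/18x_1x_2 + 2x_2^4 + 20/3x_2^3 - 14/3x_2^2 → 247/18x_1x_2 + 2x_2^4 + 20/3x_2^3 - 14/3x_2^2 - 5x_2
  leading term x_1x_2: subtract (-247/54)·f_1 from 247/18x_1x_2 + 2x_2^4 + 20/3x_2^3 - 14/3x_2^2 - 5x_2 → 1235/54x_1 + 2x_2^4 + 20/3x_2^3 - 14/3x_2^2 - 5x_2 - 1235/54
  leading term x_1: subtract (-65/18)·h_3 from 1235/54x_1 + 2x_2^4 + 20/3x_2^3 - 14/3x_2^2 - 5x_2 - 1235/54 → 2x_2^4 + 20/3x_2^3 - 107/9x_2^2 - 785/27x_2
  leading term x_2^4: subtract (-19/3x_2)·h_4 from 2x_2^4 + 20/3x_2^3 - 107/9x_2^2 - 785/27x_2 → 10/3x_2^3 + 50/9x_2^2 - 785/27x_2
  leading term x_2^3: subtract (-95/9)·h_4 from 10/3x_2^3 + 50/9x_2^2 - 785/27x_2 → 0
  remainder 0.

S(h_3,h_4): leading monomials are coprime, so the S-polynomial reduces to 0 (Buchberger's first criterion).
Every S-polynomial of the final basis reduces to 0, so we have a Gröbner basis.
Inter-reduce: drop elements whose leading term is divisible by another's, tail-reduce, and make monic.
Reduced Gröbner basis: {x_1 + 6/19x_2^2 + 20/19x_2 - 1, x_2^3 + 5/3x_2^2 - 157/18x_2}.
Label its elements g_1 = x_1 + 6/19x_2^2 + 20/19x_2 - 1, g_2 = x_2^3 + 5/3x_2^2 - 157/18x_2.

Reduce p = -x_1x_2 + x_1 - 4/19x_2^2 - 40/57x_2 - 1 modulo G:
  leading term x_1x_2: subtract (-x_2)·g_1 from -x_1x_2 + x_1 - 4/19x_2^2 - 40/57x_2 - 1 → x_1 + 6/19x_2^3 + 16/19x_2^2 - 97/57x_2 - 1
  leading term x_1: subtract (1)·g_1 from x_1 + 6/19x_2^3 + 16/19x_2^2 - 97/57x_2 - 1 → 6/19x_2^3 + 10/19x_2^2 - 157/57x_2
  leading term x_2^3: subtract (6/19)·g_2 from 6/19x_2^3 + 10/19x_2^2 - 157/57x_2 → 0
  normal form = 0.
Since the normal form is 0, p ∈ I.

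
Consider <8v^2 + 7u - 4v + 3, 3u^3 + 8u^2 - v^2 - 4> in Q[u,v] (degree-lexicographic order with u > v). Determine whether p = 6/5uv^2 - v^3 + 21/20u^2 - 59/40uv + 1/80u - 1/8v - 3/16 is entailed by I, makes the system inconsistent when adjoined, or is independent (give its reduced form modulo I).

6/5uv^2 - v^3 + 21/20u^2 - 59/40uv + 1/80u - 1/8v - 3/16 lies in I (it reduces to 0).

First compute the reduced Gröbner basis of I by Buchberger's algorithm.
f_1 = 8v^2 + 7u - 4v + 3, LT = v^2.
f_2 = 3u^3 + 8u^2 - v^2 - 4, LT = u^3.

The S-polynomials (S(f_1,f_2)) all reduce to 0 modulo the current basis, so we have a Gröbner basis.
Inter-reduce: drop elements whose leading term is divisible by another's, tail-reduce, and make monic.
Reduced Gröbner basis: {u^3 + 8/3u^2 + 7/24u - 1/6v - 29/24, v^2 + 7/8u - 1/2v + 3/8}.
Label its elements g_1 = u^3 + 8/3u^2 + 7/24u - 1/6v - 29/24, g_2 = v^2 + 7/8u - 1/2v + 3/8.

Reduce p = 6/5uv^2 - v^3 + 21/20u^2 - 59/40uv + 1/80u - 1/8v - 3/16 modulo G:
  leading term uv^2: subtract (6/5u)·g_2 from 6/5uv^2 - v^3 + 21/20u^2 - 59/40uv + 1/80u - 1/8v - 3/16 → -v^3 - 7/8uv - 7/16u - 1/8v - 3/16
  leading term v^3: subtract (-v)·g_2 from -v^3 - 7/8uv - 7/16u - 1/8v - 3/16 → -1/2v^2 - 7/16u + 1/4v - 3/16
  leading term v^2: subtract (-1/2)·g_2 from -1/2v^2 - 7/16u + 1/4v - 3/16 → 0
  normal form = 0.
Since the normal form is 0, p ∈ I.

Ideal membership is decidable via reduction modulo a Gröbner basis.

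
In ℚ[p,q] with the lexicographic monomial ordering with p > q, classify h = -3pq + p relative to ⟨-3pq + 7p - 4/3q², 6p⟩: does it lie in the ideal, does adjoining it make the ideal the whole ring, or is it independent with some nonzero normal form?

First compute the reduced Gröbner basis of I by Buchberger's algorithm.
f_1 = -3pq + 7p - 4/3q², LT = pq.
f_2 = 6p, LT = p.

S(f_1,f_2): lcm = pq. S = -7/3p + 4/9q².
  leading term p: subtract (-7/18)·f_2 from -7/3p + 4/9q² → 4/9q²
  leading term q²: no divisor's leading term divides it; move 4/9q² to the remainder.
  remainder 4/9q² ≠ 0; add k_3 = 4/9q² to the basis.

The other S-polynomials (S(f_1,k_3), S(f_2,k_3)) all reduce to 0 modulo the current basis, so we have a Gröbner basis.
Inter-reduce: drop elements whose leading term is divisible by another's, tail-reduce, and make monic.
Reduced Gröbner basis: {p, q²}.
Label its elements g_1 = p, g_2 = q².

Reduce h = -3pq + p modulo G:
  leading term pq: subtract (-3q)·g_1 from -3pq + p → p
  leading term p: subtract (1)·g_1 from p → 0
  normal form = 0.
Since the normal form is 0, h ∈ I.

-3pq + p lies in I (it reduces to 0).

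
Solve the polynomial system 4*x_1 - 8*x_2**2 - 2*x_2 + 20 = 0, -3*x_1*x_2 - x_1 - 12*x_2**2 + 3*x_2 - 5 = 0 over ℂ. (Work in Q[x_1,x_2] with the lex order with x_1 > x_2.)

{(-5, 0), (247/36 - 7*sqrt(2641)/36, -31/24 + sqrt(2641)/24), (247/36 + 7*sqrt(2641)/36, -sqrt(2641)/24 - 31/24)}

Compute a lex Gröbner basis by Buchberger's algorithm.
f_1 = 4*x_1 - 8*x_2**2 - 2*x_2 + 20, LT = x_1.
f_2 = -3*x_1*x_2 - x_1 - 12*x_2**2 + 3*x_2 - 5, LT = x_1*x_2.

S(f_1,f_2): lcm = x_1*x_2. S = -1/3*x_1 - 2*x_2**3 - 9/2*x_2**2 + 6*x_2 - 5/3.
  leading term x_1: subtract (-1/12)·f_1 from -1/3*x_1 - 2*x_2**3 - 9/2*x_2**2 + 6*x_2 - 5/3 → -2*x_2**3 - 31/6*x_2**2 + 35/6*x_2
  leading term x_2**3: no divisor's leading term divides it; move -2*x_2**3 to the remainder.
  leading term x_2**2: no divisor's leading term divides it; move -31/6*x_2**2 to the remainder.
  leading term x_2: no divisor's leading term divides it; move 35/6*x_2 to the remainder.
  remainder -2*x_2**3 - 31/6*x_2**2 + 35/6*x_2 ≠ 0; add h_3 = -2*x_2**3 - 31/6*x_2**2 + 35/6*x_2 to the basis.

S(f_1,h_3): leading monomials are coprime, so the S-polynomial reduces to 0 (Buchberger's first criterion).
S(f_2,h_3): lcm = x_1*x_2**3. S = -9/4*x_1*x_2**2 + 35/12*x_1*x_2 + 4*x_2**4 - x_2**3 + 5/3*x_2**2.
  leading term x_1*x_2**2: subtract (-9/16*x_2**2)·f_1 from -9/4*x_1*x_2**2 + 35/12*x_1*x_2 + 4*x_2**4 - x_2**3 + 5/3*x_2**2 → 35/12*x_1*x_2 - 1/2*x_2**4 - 17/8*x_2**3 + 155/12*x_2**2
  leading term x_1*x_2: subtract (35/48*x_2)·f_1 from 35/12*x_1*x_2 - 1/2*x_2**4 - 17/8*x_2**3 + 155/12*x_2**2 → -1/2*x_2**4 + 89/24*x_2**3 + 115/8*x_2**2 - 175/12*x_2
  leading term x_2**4: subtract (1/4*x_2)·h_3 from -1/2*x_2**4 + 89/24*x_2**3 + 115/8*x_2**2 - 175/12*x_2 → 5*x_2**3 + 155/12*x_2**2 - 175/12*x_2
  leading term x_2**3: subtract (-5/2)·h_3 from 5*x_2**3 + 155/12*x_2**2 - 175/12*x_2 → 0
  remainder 0.

Every S-polynomial of the final basis reduces to 0, so we have a Gröbner basis.
Inter-reduce: drop elements whose leading term is divisible by another's, tail-reduce, and make monic.
Reduced Gröbner basis: {x_1 - 2*x_2**2 - 1/2*x_2 + 5, x_2**3 + 31/12*x_2**2 - 35/12*x_2}.

Since the basis is lex-ordered, x_2**3 + 31/12*x_2**2 - 35/12*x_2 is univariate in x_2. Its roots are {0, -31/24 + sqrt(2641)/24, -sqrt(2641)/24 - 31/24}. Back-substituting each root into the other basis elements fixes the other coordinates.
  x_2 = 0: the earlier basis element becomes x_1 + 5 = 0, giving x_1 = -5 — point (-5, 0).
  x_2 = -31/24 + sqrt(2641)/24: the earlier basis element becomes x_1 - 247/36 + 7*sqrt(2641)/36 = 0, giving x_1 = 247/36 - 7*sqrt(2641)/36 — point (247/36 - 7*sqrt(2641)/36, -31/24 + sqrt(2641)/24).
  x_2 = -sqrt(2641)/24 - 31/24: the earlier basis element becomes x_1 - 7*sqrt(2641)/36 - 247/36 = 0, giving x_1 = 247/36 + 7*sqrt(2641)/36 — point (247/36 + 7*sqrt(2641)/36, -sqrt(2641)/24 - 31/24).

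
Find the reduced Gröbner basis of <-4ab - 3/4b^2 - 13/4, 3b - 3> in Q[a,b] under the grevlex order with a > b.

G = {a + 1, b - 1}

f_1 = -4ab - 3/4b^2 - 13/4, LT = ab.
f_2 = 3b - 3, LT = b.

S(f_1,f_2): lcm = ab. S = 3/16b^2 + a + 13/16.
  leading term b^2: subtract (1/16b)·f_2 from 3/16b^2 + a + 13/16 → a + 3/16b + 13/16
  leading term a: no divisor's leading term divides it; move a to the remainder.
  leading term b: subtract (1/16)·f_2 from 3/16b + 13/16 → 1
  leading term 1: no divisor's leading term divides it; move 1 to the remainder.
  remainder a + 1 ≠ 0; add g_3 = a + 1 to the basis.

S(f_1,g_3): lcm = ab. S = 3/16b^2 - b + 13/16.
  leading term b^2: subtract (1/16b)·f_2 from 3/16b^2 - b + 13/16 → -13/16b + 13/16
  leading term b: subtract (-13/48)·f_2 from -13/16b + 13/16 → 0
  remainder 0.

S(f_2,g_3): leading monomials are coprime, so the S-polynomial reduces to 0 (Buchberger's first criterion).
Every S-polynomial of the final basis reduces to 0, so we have a Gröbner basis.
Inter-reduce: drop elements whose leading term is divisible by another's, tail-reduce, and make monic.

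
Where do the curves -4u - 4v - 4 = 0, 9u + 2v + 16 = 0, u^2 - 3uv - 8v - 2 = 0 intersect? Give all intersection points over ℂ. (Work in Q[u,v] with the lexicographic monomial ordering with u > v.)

{(-2, 1)}

Compute a lex Gröbner basis by Buchberger's algorithm.
f_1 = -4u - 4v - 4, LT = u.
f_2 = 9u + 2v + 16, LT = u.
f_3 = u^2 - 3uv - 8v - 2, LT = u^2.

S(f_1,f_2): lcm = u. S = 7/9v - 7/9.
  reduce S modulo (f_1, f_2, f_3):
  remainder 7/9v - 7/9 ≠ 0; add h_4 = 7/9v - 7/9 to the basis.

The other S-polynomials (S(f_1,f_3), S(f_2,f_3), S(f_1,h_4), S(f_2,h_4), S(f_3,h_4)) all reduce to 0 modulo the current basis, so we have a Gröbner basis.
Inter-reduce: drop elements whose leading term is divisible by another's, tail-reduce, and make monic.
Reduced Gröbner basis: {u + 2, v - 1}.

Elimination: the polynomial v - 1 lies in the elimination ideal for v, so v ∈ {1}. For each such v, the remaining basis elements (now univariate) give the rest of the solution.
  v = 1: the earlier basis element becomes u + 2 = 0, giving u = -2 — point (-2, 1).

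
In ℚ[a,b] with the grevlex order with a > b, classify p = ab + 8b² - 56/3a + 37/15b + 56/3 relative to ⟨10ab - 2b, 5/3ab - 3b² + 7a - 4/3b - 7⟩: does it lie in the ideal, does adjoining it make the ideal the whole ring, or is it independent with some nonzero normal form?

First compute the reduced Gröbner basis of I by Buchberger's algorithm.
f_1 = 10ab - 2b, LT = ab.
f_2 = 5/3ab - 3b² + 7a - 4/3b - 7, LT = ab.

S(f_1,f_2): lcm = ab. S = 9/5b² - 21/5a + ⅗b + 21/5.
  leading term b²: no divisor's leading term divides it; move 9/5b² to the remainder.
  leading term a: no divisor's leading term divides it; move -21/5a to the remainder.
  leading term b: no divisor's leading term divides it; move ⅗b to the remainder.
  leading term 1: no divisor's leading term divides it; move 21/5 to the remainder.
  remainder 9/5b² - 21/5a + ⅗b + 21/5 ≠ 0; add h_3 = 9/5b² - 21/5a + ⅗b + 21/5 to the basis.

S(f_1,h_3): lcm = ab². S = 7/3a² - ⅓ab - ⅕b² - 7/3a.
  leading term a²: no divisor's leading term divides it; move 7/3a² to the remainder.
  leading term ab: subtract (-1/30)·f_1 from -⅓ab - ⅕b² - 7/3a → -⅕b² - 7/3a - 1/15b
  leading term b²: subtract (-1/9)·h_3 from -⅕b² - 7/3a - 1/15b → -14/5a + 7/15
  leading term a: no divisor's leading term divides it; move -14/5a to the remainder.
  leading term 1: no divisor's leading term divides it; move 7/15 to the remainder.
  remainder 7/3a² - 14/5a + 7/15 ≠ 0; add h_4 = 7/3a² - 14/5a + 7/15 to the basis.

S(f_2,h_3): lcm = ab². S = -9/5b³ + 7/3a² + 58/15ab - ⅘b² - 7/3a - 21/5b.
  leading term b³: subtract (-b)·h_3 from -9/5b³ + 7/3a² + 58/15ab - ⅘b² - 7/3a - 21/5b → 7/3a² - ⅓ab - ⅕b² - 7/3a
  leading term a²: subtract (1)·h_4 from 7/3a² - ⅓ab - ⅕b² - 7/3a → -⅓ab - ⅕b² + 7/15a - 7/15
  leading term ab: subtract (-1/30)·f_1 from -⅓ab - ⅕b² + 7/15a - 7/15 → -⅕b² + 7/15a - 1/15b - 7/15
  leading term b²: subtract (-1/9)·h_3 from -⅕b² + 7/15a - 1/15b - 7/15 → 0
  remainder 0.

S(f_1,h_4): lcm = a²b. S = ab - ⅕b.
  leading term ab: subtract (1/10)·f_1 from ab - ⅕b → 0
  remainder 0.

S(f_2,h_4): lcm = a²b. S = -9/5ab² + 21/5a² + ⅖ab - 21/5a - ⅕b.
  leading term ab²: subtract (-9/50b)·f_1 from -9/5ab² + 21/5a² + ⅖ab - 21/5a - ⅕b → 21/5a² + ⅖ab - 9/25b² - 21/5a - ⅕b
  leading term a²: subtract (9/5)·h_4 from 21/5a² + ⅖ab - 9/25b² - 21/5a - ⅕b → ⅖ab - 9/25b² + 21/25a - ⅕b - 21/25
  leading term ab: subtract (1/25)·f_1 from ⅖ab - 9/25b² + 21/25a - ⅕b - 21/25 → -9/25b² + 21/25a - 3/25b - 21/25
  leading term b²: subtract (-⅕)·h_3 from -9/25b² + 21/25a - 3/25b - 21/25 → 0
  remainder 0.

S(h_3,h_4): leading monomials are coprime, so the S-polynomial reduces to 0 (Buchberger's first criterion).
Every S-polynomial of the final basis reduces to 0, so we have a Gröbner basis.
Inter-reduce: drop elements whose leading term is divisible by another's, tail-reduce, and make monic.
Reduced Gröbner basis: {a² - 6/5a + ⅕, ab - ⅕b, b² - 7/3a + ⅓b + 7/3}.
Label its elements g_1 = a² - 6/5a + ⅕, g_2 = ab - ⅕b, g_3 = b² - 7/3a + ⅓b + 7/3.

Reduce p = ab + 8b² - 56/3a + 37/15b + 56/3 modulo G:
  leading term ab: subtract (1)·g_2 from ab + 8b² - 56/3a + 37/15b + 56/3 → 8b² - 56/3a + 8/3b + 56/3
  leading term b²: subtract (8)·g_3 from 8b² - 56/3a + 8/3b + 56/3 → 0
  normal form = 0.
Since the normal form is 0, p ∈ I.

ab + 8b² - 56/3a + 37/15b + 56/3 lies in I (it reduces to 0).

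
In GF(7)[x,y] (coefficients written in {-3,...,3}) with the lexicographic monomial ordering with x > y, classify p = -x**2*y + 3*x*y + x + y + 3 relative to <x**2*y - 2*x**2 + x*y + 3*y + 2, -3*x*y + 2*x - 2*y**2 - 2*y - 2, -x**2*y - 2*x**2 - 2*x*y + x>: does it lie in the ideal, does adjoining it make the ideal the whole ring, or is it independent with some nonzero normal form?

First compute the reduced Gröbner basis of I by Buchberger's algorithm.
f_1 = x**2*y - 2*x**2 + x*y + 3*y + 2, LT = x**2*y.
f_2 = -3*x*y + 2*x - 2*y**2 - 2*y - 2, LT = x*y.
f_3 = -x**2*y - 2*x**2 - 2*x*y + x, LT = x**2*y.

S(f_1,f_2): lcm = x**2*y. S = x**2 - 3*x*y**2 - 2*x*y - 3*x + 3*y + 2.
  leading term x**2: no divisor's leading term divides it; move x**2 to the remainder.
  leading term x*y**2: subtract (y)·f_2 from -3*x*y**2 - 2*x*y - 3*x + 3*y + 2 → 3*x*y - 3*x + 2*y**3 + 2*y**2 - 2*y + 2
  leading term x*y: subtract (-1)·f_2 from 3*x*y - 3*x + 2*y**3 + 2*y**2 - 2*y + 2 → -x + 2*y**3 + 3*y
  leading term x: no divisor's leading term divides it; move -x to the remainder.
  leading term y**3: no divisor's leading term divides it; move 2*y**3 to the remainder.
  leading term y: no divisor's leading term divides it; move 3*y to the remainder.
  remainder x**2 - x + 2*y**3 + 3*y ≠ 0; add h_4 = x**2 - x + 2*y**3 + 3*y to the basis.

S(f_1,f_3): lcm = x**2*y. S = 3*x**2 - x*y + x + 3*y + 2.
  leading term x**2: subtract (3)·h_4 from 3*x**2 - x*y + x + 3*y + 2 → -x*y - 3*x + y**3 + y + 2
  leading term x*y: subtract (-2)·f_2 from -x*y - 3*x + y**3 + y + 2 → x + y**3 + 3*y**2 - 3*y - 2
  leading term x: no divisor's leading term divides it; move x to the remainder.
  leading term y**3: no divisor's leading term divides it; move y**3 to the remainder.
  leading term y**2: no divisor's leading term divides it; move 3*y**2 to the remainder.
  leading term y: no divisor's leading term divides it; move -3*y to the remainder.
  leading term 1: no divisor's leading term divides it; move -2 to the remainder.
  remainder x + y**3 + 3*y**2 - 3*y - 2 ≠ 0; add h_5 = x + y**3 + 3*y**2 - 3*y - 2 to the basis.

S(f_1,h_4): lcm = x**2*y. S = -2*x**2 + 2*x*y - 2*y**4 - 3*y**2 + 3*y + 2.
  leading term x**2: subtract (-2)·h_4 from -2*x**2 + 2*x*y - 2*y**4 - 3*y**2 + 3*y + 2 → 2*x*y - 2*x - 2*y**4 - 3*y**3 - 3*y**2 + 2*y + 2
  leading term x*y: subtract (-3)·f_2 from 2*x*y - 2*x - 2*y**4 - 3*y**3 - 3*y**2 + 2*y + 2 → -3*x - 2*y**4 - 3*y**3 - 2*y**2 + 3*y + 3
  leading term x: subtract (-3)·h_5 from -3*x - 2*y**4 - 3*y**3 - 2*y**2 + 3*y + 3 → -2*y**4 + y - 3
  leading term y**4: no divisor's leading term divides it; move -2*y**4 to the remainder.
  leading term y: no divisor's leading term divides it; move y to the remainder.
  leading term 1: no divisor's leading term divides it; move -3 to the remainder.
  remainder -2*y**4 + y - 3 ≠ 0; add h_6 = -2*y**4 + y - 3 to the basis.

S(f_1,h_5): lcm = x**2*y. S = -2*x**2 - x*y**4 - 3*x*y**3 + 3*x*y**2 + 3*x*y + 3*y + 2.
  leading term x**2: subtract (-2)·h_4 from -2*x**2 - x*y**4 - 3*x*y**3 + 3*x*y**2 + 3*x*y + 3*y + 2 → -x*y**4 - 3*x*y**3 + 3*x*y**2 + 3*x*y - 2*x - 3*y**3 + 2*y + 2
  leading term x*y**4: subtract (-2*y**3)·f_2 from -x*y**4 - 3*x*y**3 + 3*x*y**2 + 3*x*y - 2*x - 3*y**3 + 2*y + 2 → x*y**3 + 3*x*y**2 + 3*x*y - 2*x + 3*y**5 + 3*y**4 + 2*y + 2
  leading term x*y**3: subtract (2*y**2)·f_2 from x*y**3 + 3*x*y**2 + 3*x*y - 2*x + 3*y**5 + 3*y**4 + 2*y + 2 → -x*y**2 + 3*x*y - 2*x + 3*y**5 - 3*y**3 - 3*y**2 + 2*y + 2
  leading term x*y**2: subtract (-2*y)·f_2 from -x*y**2 + 3*x*y - 2*x + 3*y**5 - 3*y**3 - 3*y**2 + 2*y + 2 → -2*x + 3*y**5 - 2*y + 2
  leading term x: subtract (-2)·h_5 from -2*x + 3*y**5 - 2*y + 2 → 3*y**5 + 2*y**3 - y**2 - y - 2
  leading term y**5: subtract (2*y)·h_6 from 3*y**5 + 2*y**3 - y**2 - y - 2 → 2*y**3 - 3*y**2 - 2*y - 2
  leading term y**3: no divisor's leading term divides it; move 2*y**3 to the remainder.
  leading term y**2: no divisor's leading term divides it; move -3*y**2 to the remainder.
  leading term y: no divisor's leading term divides it; move -2*y to the remainder.
  leading term 1: no divisor's leading term divides it; move -2 to the remainder.
  remainder 2*y**3 - 3*y**2 - 2*y - 2 ≠ 0; add h_7 = 2*y**3 - 3*y**2 - 2*y - 2 to the basis.

S(f_2,h_5): lcm = x*y. S = -3*x - y**4 - 3*y**3 - y**2 - 2*y + 3.
  leading term x: subtract (-3)·h_5 from -3*x - y**4 - 3*y**3 - y**2 - 2*y + 3 → -y**4 + y**2 + 3*y - 3
  leading term y**4: subtract (-3)·h_6 from -y**4 + y**2 + 3*y - 3 → y**2 - y + 2
  leading term y**2: no divisor's leading term divides it; move y**2 to the remainder.
  leading term y: no divisor's leading term divides it; move -y to the remainder.
  leading term 1: no divisor's leading term divides it; move 2 to the remainder.
  remainder y**2 - y + 2 ≠ 0; add h_8 = y**2 - y + 2 to the basis.

The other S-polynomials (S(f_2,f_3), S(f_2,h_4), S(f_3,h_4), S(f_3,h_5), S(h_4,h_5), S(f_1,h_6), S(f_2,h_6), S(f_3,h_6), S(h_4,h_6), S(h_5,h_6), S(f_1,h_7), S(f_2,h_7), S(f_3,h_7), S(h_4,h_7), S(h_5,h_7), S(h_6,h_7), S(f_1,h_8), S(f_2,h_8), S(f_3,h_8), S(h_4,h_8), S(h_5,h_8), S(h_6,h_8), S(h_7,h_8)) all reduce to 0 modulo the current basis, so we have a Gröbner basis.
Inter-reduce: drop elements whose leading term is divisible by another's, tail-reduce, and make monic.
Reduced Gröbner basis: {x - y - 3, y**2 - y + 2}.
Label its elements g_1 = x - y - 3, g_2 = y**2 - y + 2.

Reduce p = -x**2*y + 3*x*y + x + y + 3 modulo G:
  leading term x**2*y: subtract (-x*y)·g_1 from -x**2*y + 3*x*y + x + y + 3 → -x*y**2 + x + y + 3
  leading term x*y**2: subtract (-y**2)·g_1 from -x*y**2 + x + y + 3 → x - y**3 - 3*y**2 + y + 3
  leading term x: subtract (1)·g_1 from x - y**3 - 3*y**2 + y + 3 → -y**3 - 3*y**2 + 2*y - 1
  leading term y**3: subtract (-y)·g_2 from -y**3 - 3*y**2 + 2*y - 1 → 3*y**2 - 3*y - 1
  leading term y**2: subtract (3)·g_2 from 3*y**2 - 3*y - 1 → 0
  normal form = 0.
Since the normal form is 0, p ∈ I.

-x**2*y + 3*x*y + x + y + 3 lies in I (it reduces to 0).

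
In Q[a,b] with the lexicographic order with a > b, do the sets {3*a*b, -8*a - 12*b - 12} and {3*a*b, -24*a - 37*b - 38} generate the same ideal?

No, the ideals differ.

For a fixed monomial order, each ideal has a unique reduced Gröbner basis; comparing bases decides equality.
Buchberger on the first generating set:
f_1 = 3*a*b, LT = a*b.
f_2 = -8*a - 12*b - 12, LT = a.

S(f_1,f_2): lcm = a*b. S = -3/2*b**2 - 3/2*b.
  leading term b**2: no divisor's leading term divides it; move -3/2*b**2 to the remainder.
  leading term b: no divisor's leading term divides it; move -3/2*b to the remainder.
  remainder -3/2*b**2 - 3/2*b ≠ 0; add g_3 = -3/2*b**2 - 3/2*b to the basis.

The other S-polynomials (S(f_1,g_3), S(f_2,g_3)) all reduce to 0 modulo the current basis, so we have a Gröbner basis.
Inter-reduce: drop elements whose leading term is divisible by another's, tail-reduce, and make monic.
Reduced Gröbner basis: {a + 3/2*b + 3/2, b**2 + b}.

Buchberger on the second generating set:
h_1 = 3*a*b, LT = a*b.
h_2 = -24*a - 37*b - 38, LT = a.

S(h_1,h_2): lcm = a*b. S = -37/24*b**2 - 19/12*b.
  leading term b**2: no divisor's leading term divides it; move -37/24*b**2 to the remainder.
  leading term b: no divisor's leading term divides it; move -19/12*b to the remainder.
  remainder -37/24*b**2 - 19/12*b ≠ 0; add k_3 = -37/24*b**2 - 19/12*b to the basis.

The other S-polynomials (S(h_1,k_3), S(h_2,k_3)) all reduce to 0 modulo the current basis, so we have a Gröbner basis.
Inter-reduce: drop elements whose leading term is divisible by another's, tail-reduce, and make monic.
Reduced Gröbner basis: {a + 37/24*b + 19/12, b**2 + 38/37*b}.

Since the reduced bases disagree, the two ideals are not the same.
The choice of monomial ordering does not affect the verdict — as long as both bases are computed under the same ordering, their equality decides ideal equality.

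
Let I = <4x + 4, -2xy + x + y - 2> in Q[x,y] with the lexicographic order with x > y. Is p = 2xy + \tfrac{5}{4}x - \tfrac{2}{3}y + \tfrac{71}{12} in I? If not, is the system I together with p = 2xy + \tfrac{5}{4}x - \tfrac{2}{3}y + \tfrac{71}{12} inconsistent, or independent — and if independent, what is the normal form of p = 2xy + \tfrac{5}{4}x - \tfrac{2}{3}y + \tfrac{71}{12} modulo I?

First compute the reduced Gröbner basis of I by Buchberger's algorithm.
f_1 = 4x + 4, LT = x.
f_2 = -2xy + x + y - 2, LT = xy.

S(f_1,f_2): lcm = xy. S = \tfrac{1}{2}x + \tfrac{3}{2}y - 1.
  reduce S modulo (f_1, f_2):
  remainder \tfrac{3}{2}y - \tfrac{3}{2} ≠ 0; add h_3 = \tfrac{3}{2}y - \tfrac{3}{2} to the basis.

The other S-polynomials (S(f_1,h_3), S(f_2,h_3)) all reduce to 0 modulo the current basis, so we have a Gröbner basis.
Inter-reduce: drop elements whose leading term is divisible by another's, tail-reduce, and make monic.
Reduced Gröbner basis: {x + 1, y - 1}.
Label its elements g_1 = x + 1, g_2 = y - 1.

Reduce p = 2xy + \tfrac{5}{4}x - \tfrac{2}{3}y + \tfrac{71}{12} modulo G:
  leading term xy: subtract (2y)·g_1 from 2xy + \tfrac{5}{4}x - \tfrac{2}{3}y + \tfrac{71}{12} → \tfrac{5}{4}x - \tfrac{8}{3}y + \tfrac{71}{12}
  leading term x: subtract (\tfrac{5}{4})·g_1 from \tfrac{5}{4}x - \tfrac{8}{3}y + \tfrac{71}{12} → -\tfrac{8}{3}y + \tfrac{14}{3}
  leading term y: subtract (-\tfrac{8}{3})·g_2 from -\tfrac{8}{3}y + \tfrac{14}{3} → 2
  leading term 1: no divisor's leading term divides it; move 2 to the remainder.
  normal form = 2.
The normal form is nonzero, so p ∉ I. Since p minus its normal form lies in I, I + (p) = I + (r) where r = 2; decide whether this ideal is the whole ring.
Here r = 2 is a nonzero constant, hence a unit: 1 ∈ I + (p), the Gröbner basis of I + (p) is {1}, and the enlarged system has no common solution — adjoining p is inconsistent.

Adjoining 2xy + \tfrac{5}{4}x - \tfrac{2}{3}y + \tfrac{71}{12} makes the ideal the whole ring: the system is inconsistent.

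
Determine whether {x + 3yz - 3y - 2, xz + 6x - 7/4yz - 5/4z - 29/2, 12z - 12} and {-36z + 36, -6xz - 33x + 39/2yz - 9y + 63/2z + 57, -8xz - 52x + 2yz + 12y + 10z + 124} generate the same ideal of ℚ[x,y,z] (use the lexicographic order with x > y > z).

Yes, the ideals are equal.

Equality of ideals is decidable: compute both reduced Gröbner bases (unique for the ordering) and check whether they agree.
Buchberger on the first generating set:
f_1 = x + 3yz - 3y - 2, LT = x.
f_2 = xz + 6x - 7/4yz - 5/4z - 29/2, LT = xz.
f_3 = 12z - 12, LT = z.

S(f_1,f_2): lcm = xz. S = -6x + 3yz² - 5/4yz - ¾z + 29/2.
  reduce S modulo (f_1, f_2, f_3):
  remainder 7/4y + 7/4 ≠ 0; add g_4 = 7/4y + 7/4 to the basis.

The other S-polynomials (S(f_1,f_3), S(f_2,f_3), S(f_1,g_4), S(f_2,g_4), S(f_3,g_4)) all reduce to 0 modulo the current basis, so we have a Gröbner basis.
Inter-reduce: drop elements whose leading term is divisible by another's, tail-reduce, and make monic.
Reduced Gröbner basis: {x - 2, y + 1, z - 1}.

Buchberger on the second generating set:
h_1 = -36z + 36, LT = z.
h_2 = -6xz - 33x + 39/2yz - 9y + 63/2z + 57, LT = xz.
h_3 = -8xz - 52x + 2yz + 12y + 10z + 124, LT = xz.

S(h_1,h_2): lcm = xz. S = -13/2x + 13/4yz - 3/2y + 21/4z + 19/2.
  reduce S modulo (h_1, h_2, h_3):
  remainder -13/2x + 7/4y + 59/4 ≠ 0; add k_4 = -13/2x + 7/4y + 59/4 to the basis.

S(h_1,h_3): lcm = xz. S = -15/2x + ¼yz + 3/2y + 5/4z + 31/2.
  reduce S modulo (h_1, h_2, h_3, k_4):
  remainder -7/26y - 7/26 ≠ 0; add k_5 = -7/26y - 7/26 to the basis.

The other S-polynomials (S(h_2,h_3), S(h_1,k_4), S(h_2,k_4), S(h_3,k_4), S(h_1,k_5), S(h_2,k_5), S(h_3,k_5), S(k_4,k_5)) all reduce to 0 modulo the current basis, so we have a Gröbner basis.
Inter-reduce: drop elements whose leading term is divisible by another's, tail-reduce, and make monic.
Reduced Gröbner basis: {x - 2, y + 1, z - 1}.

These coincide, so the ideals are equal.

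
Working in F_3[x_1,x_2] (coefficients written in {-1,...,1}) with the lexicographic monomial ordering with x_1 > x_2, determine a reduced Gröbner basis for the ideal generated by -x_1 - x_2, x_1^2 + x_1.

f_1 = -x_1 - x_2, LT = x_1.
f_2 = x_1^2 + x_1, LT = x_1^2.

S(f_1,f_2): lcm = x_1^2. S = x_1x_2 - x_1.
  reduce S modulo (f_1, f_2):
  remainder -x_2^2 + x_2 ≠ 0; add g_3 = -x_2^2 + x_2 to the basis.

The other S-polynomials (S(f_1,g_3), S(f_2,g_3)) all reduce to 0 modulo the current basis, so we have a Gröbner basis.
Inter-reduce: drop elements whose leading term is divisible by another's, tail-reduce, and make monic.

G = {x_1 + x_2, x_2^2 - x_2}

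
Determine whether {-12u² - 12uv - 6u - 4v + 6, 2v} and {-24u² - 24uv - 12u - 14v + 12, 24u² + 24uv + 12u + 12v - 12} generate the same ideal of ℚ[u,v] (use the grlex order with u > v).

Yes, the ideals are equal.

Since reduced Gröbner bases are canonical representatives of ideals under a given ordering, it suffices to compute and compare them.
Buchberger on the first generating set:
f_1 = -12u² - 12uv - 6u - 4v + 6, LT = u².
f_2 = 2v, LT = v.

The S-polynomials (S(f_1,f_2)) all reduce to 0 modulo the current basis, so we have a Gröbner basis.
Inter-reduce: drop elements whose leading term is divisible by another's, tail-reduce, and make monic.
Reduced Gröbner basis: {u² + ½u - ½, v}.

Buchberger on the second generating set:
h_1 = -24u² - 24uv - 12u - 14v + 12, LT = u².
h_2 = 24u² + 24uv + 12u + 12v - 12, LT = u².

S(h_1,h_2): lcm = u². S = 1/12v.
  leading term v: no divisor's leading term divides it; move 1/12v to the remainder.
  remainder 1/12v ≠ 0; add k_3 = 1/12v to the basis.

The other S-polynomials (S(h_1,k_3), S(h_2,k_3)) all reduce to 0 modulo the current basis, so we have a Gröbner basis.
Inter-reduce: drop elements whose leading term is divisible by another's, tail-reduce, and make monic.
Reduced Gröbner basis: {u² + ½u - ½, v}.

These coincide, so the ideals are equal.
The same test decides containment: I ⊆ J iff every generator of I reduces to 0 modulo a Gröbner basis of J.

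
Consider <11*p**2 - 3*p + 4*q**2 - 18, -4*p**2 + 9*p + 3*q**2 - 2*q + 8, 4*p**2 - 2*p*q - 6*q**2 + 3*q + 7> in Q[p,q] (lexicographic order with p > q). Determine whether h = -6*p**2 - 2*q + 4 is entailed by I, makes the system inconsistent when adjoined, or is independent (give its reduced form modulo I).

First compute the reduced Gröbner basis of I by Buchberger's algorithm.
f_1 = 11*p**2 - 3*p + 4*q**2 - 18, LT = p**2.
f_2 = -4*p**2 + 9*p + 3*q**2 - 2*q + 8, LT = p**2.
f_3 = 4*p**2 - 2*p*q - 6*q**2 + 3*q + 7, LT = p**2.

S(f_1,f_2): lcm = p**2. S = 87/44*p + 49/44*q**2 - 1/2*q + 4/11.
  reduce S modulo (f_1, f_2, f_3):
  remainder 87/44*p + 49/44*q**2 - 1/2*q + 4/11 ≠ 0; add k_4 = 87/44*p + 49/44*q**2 - 1/2*q + 4/11 to the basis.

S(f_1,f_3): lcm = p**2. S = 1/2*p*q - 3/11*p + 41/22*q**2 - 3/4*q - 149/44.
  reduce S modulo (f_1, f_2, f_3, k_4):
  remainder -49/174*q**3 + 373/174*q**2 - 317/348*q - 387/116 ≠ 0; add k_5 = -49/174*q**3 + 373/174*q**2 - 317/348*q - 387/116 to the basis.

S(f_1,k_4): lcm = p**2. S = -49/87*p*q**2 + 22/87*p*q - 437/957*p + 4/11*q**2 - 18/11.
  reduce S modulo (f_1, f_2, f_3, k_4, k_5):
  remainder 241835/15138*q**2 - 81817/7569*q - 405469/15138 ≠ 0; add k_6 = 241835/15138*q**2 - 81817/7569*q - 405469/15138 to the basis.

S(k_5,k_6): lcm = q**3. S = -82186389/11849915*q**2 + 116397657/23699830*q + 1161/98.
  reduce S modulo (f_1, f_2, f_3, k_4, k_5, k_6):
  remainder 1252052225343/5731448388050*q + 1252052225343/5731448388050 ≠ 0; add k_7 = 1252052225343/5731448388050*q + 1252052225343/5731448388050 to the basis.

The other S-polynomials (S(f_2,f_3), S(f_2,k_4), S(f_3,k_4), S(f_1,k_5), S(f_2,k_5), S(f_3,k_5), S(k_4,k_5), S(f_1,k_6), S(f_2,k_6), S(f_3,k_6), S(k_4,k_6), S(f_1,k_7), S(f_2,k_7), S(f_3,k_7), S(k_4,k_7), S(k_5,k_7), S(k_6,k_7)) all reduce to 0 modulo the current basis, so we have a Gröbner basis.
Inter-reduce: drop elements whose leading term is divisible by another's, tail-reduce, and make monic.
Reduced Gröbner basis: {p + 1, q + 1}.
Label its elements g_1 = p + 1, g_2 = q + 1.

Reduce h = -6*p**2 - 2*q + 4 modulo G:
  leading term p**2: subtract (-6*p)·g_1 from -6*p**2 - 2*q + 4 → 6*p - 2*q + 4
  leading term p: subtract (6)·g_1 from 6*p - 2*q + 4 → -2*q - 2
  leading term q: subtract (-2)·g_2 from -2*q - 2 → 0
  normal form = 0.
Since the normal form is 0, h ∈ I.

The remainder on division by a Gröbner basis is unique — it is the normal form.

-6*p**2 - 2*q + 4 lies in I (it reduces to 0).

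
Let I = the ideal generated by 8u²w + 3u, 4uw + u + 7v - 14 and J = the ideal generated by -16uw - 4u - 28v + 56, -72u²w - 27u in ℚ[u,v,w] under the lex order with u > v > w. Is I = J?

Yes, the ideals are equal.

For a fixed monomial order, each ideal has a unique reduced Gröbner basis; comparing bases decides equality.
Buchberger on the first generating set:
f_1 = 8u²w + 3u, LT = u²w.
f_2 = 4uw + u + 7v - 14, LT = uw.

S(f_1,f_2): lcm = u²w. S = -¼u² - 7/4uv + 31/8u.
  leading term u²: no divisor's leading term divides it; move -¼u² to the remainder.
  leading term uv: no divisor's leading term divides it; move -7/4uv to the remainder.
  leading term u: no divisor's leading term divides it; move 31/8u to the remainder.
  remainder -¼u² - 7/4uv + 31/8u ≠ 0; add g_3 = -¼u² - 7/4uv + 31/8u to the basis.

S(f_1,g_3): lcm = u²w. S = -7uvw + 31/2uw + ⅜u.
  leading term uvw: subtract (-7/4v)·f_2 from -7uvw + 31/2uw + ⅜u → 7/4uv + 31/2uw + ⅜u + 49/4v² - 49/2v
  leading term uv: no divisor's leading term divides it; move 7/4uv to the remainder.
  leading term uw: subtract (31/8)·f_2 from 31/2uw + ⅜u + 49/4v² - 49/2v → -7/2u + 49/4v² - 413/8v + 217/4
  leading term u: no divisor's leading term divides it; move -7/2u to the remainder.
  leading term v²: no divisor's leading term divides it; move 49/4v² to the remainder.
  leading term v: no divisor's leading term divides it; move -413/8v to the remainder.
  leading term 1: no divisor's leading term divides it; move 217/4 to the remainder.
  remainder 7/4uv - 7/2u + 49/4v² - 413/8v + 217/4 ≠ 0; add g_4 = 7/4uv - 7/2u + 49/4v² - 413/8v + 217/4 to the basis.

S(f_2,g_4): lcm = uvw. S = ¼uv + 2uw - 7v²w + 7/4v² + 59/2vw - 7/2v - 31w.
  leading term uv: subtract (1/7)·g_4 from ¼uv + 2uw - 7v²w + 7/4v² + 59/2vw - 7/2v - 31w → 2uw + ½u - 7v²w + 59/2vw + 31/8v - 31w - 31/4
  leading term uw: subtract (½)·f_2 from 2uw + ½u - 7v²w + 59/2vw + 31/8v - 31w - 31/4 → -7v²w + 59/2vw + ⅜v - 31w - ¾
  leading term v²w: no divisor's leading term divides it; move -7v²w to the remainder.
  leading term vw: no divisor's leading term divides it; move 59/2vw to the remainder.
  leading term v: no divisor's leading term divides it; move ⅜v to the remainder.
  leading term w: no divisor's leading term divides it; move -31w to the remainder.
  leading term 1: no divisor's leading term divides it; move -¾ to the remainder.
  remainder -7v²w + 59/2vw + ⅜v - 31w - ¾ ≠ 0; add g_5 = -7v²w + 59/2vw + ⅜v - 31w - ¾ to the basis.

The other S-polynomials (S(f_2,g_3), S(f_1,g_4), S(g_3,g_4), S(f_1,g_5), S(f_2,g_5), S(g_3,g_5), S(g_4,g_5)) all reduce to 0 modulo the current basis, so we have a Gröbner basis.
Inter-reduce: drop elements whose leading term is divisible by another's, tail-reduce, and make monic.
Reduced Gröbner basis: {u² - 3/2u - 49v² + 413/2v - 217, uv - 2u + 7v² - 59/2v + 31, uw + ¼u + 7/4v - 7/2, v²w - 59/14vw - 3/56v + 31/7w + 3/28}.

Buchberger on the second generating set:
h_1 = -16uw - 4u - 28v + 56, LT = uw.
h_2 = -72u²w - 27u, LT = u²w.

S(h_1,h_2): lcm = u²w. S = ¼u² + 7/4uv - 31/8u.
  leading term u²: no divisor's leading term divides it; move ¼u² to the remainder.
  leading term uv: no divisor's leading term divides it; move 7/4uv to the remainder.
  leading term u: no divisor's leading term divides it; move -31/8u to the remainder.
  remainder ¼u² + 7/4uv - 31/8u ≠ 0; add k_3 = ¼u² + 7/4uv - 31/8u to the basis.

S(h_1,k_3): lcm = u²w. S = ¼u² - 7uvw + 7/4uv + 31/2uw - 7/2u.
  leading term u²: subtract (1)·k_3 from ¼u² - 7uvw + 7/4uv + 31/2uw - 7/2u → -7uvw + 31/2uw + ⅜u
  leading term uvw: subtract (7/16v)·h_1 from -7uvw + 31/2uw + ⅜u → 7/4uv + 31/2uw + ⅜u + 49/4v² - 49/2v
  leading term uv: no divisor's leading term divides it; move 7/4uv to the remainder.
  leading term uw: subtract (-31/32)·h_1 from 31/2uw + ⅜u + 49/4v² - 49/2v → -7/2u + 49/4v² - 413/8v + 217/4
  leading term u: no divisor's leading term divides it; move -7/2u to the remainder.
  leading term v²: no divisor's leading term divides it; move 49/4v² to the remainder.
  leading term v: no divisor's leading term divides it; move -413/8v to the remainder.
  leading term 1: no divisor's leading term divides it; move 217/4 to the remainder.
  remainder 7/4uv - 7/2u + 49/4v² - 413/8v + 217/4 ≠ 0; add k_4 = 7/4uv - 7/2u + 49/4v² - 413/8v + 217/4 to the basis.

S(h_1,k_4): lcm = uvw. S = ¼uv + 2uw - 7v²w + 7/4v² + 59/2vw - 7/2v - 31w.
  leading term uv: subtract (1/7)·k_4 from ¼uv + 2uw - 7v²w + 7/4v² + 59/2vw - 7/2v - 31w → 2uw + ½u - 7v²w + 59/2vw + 31/8v - 31w - 31/4
  leading term uw: subtract (-⅛)·h_1 from 2uw + ½u - 7v²w + 59/2vw + 31/8v - 31w - 31/4 → -7v²w + 59/2vw + ⅜v - 31w - ¾
  leading term v²w: no divisor's leading term divides it; move -7v²w to the remainder.
  leading term vw: no divisor's leading term divides it; move 59/2vw to the remainder.
  leading term v: no divisor's leading term divides it; move ⅜v to the remainder.
  leading term w: no divisor's leading term divides it; move -31w to the remainder.
  leading term 1: no divisor's leading term divides it; move -¾ to the remainder.
  remainder -7v²w + 59/2vw + ⅜v - 31w - ¾ ≠ 0; add k_5 = -7v²w + 59/2vw + ⅜v - 31w - ¾ to the basis.

The other S-polynomials (S(h_2,k_3), S(h_2,k_4), S(k_3,k_4), S(h_1,k_5), S(h_2,k_5), S(k_3,k_5), S(k_4,k_5)) all reduce to 0 modulo the current basis, so we have a Gröbner basis.
Inter-reduce: drop elements whose leading term is divisible by another's, tail-reduce, and make monic.
Reduced Gröbner basis: {u² - 3/2u - 49v² + 413/2v - 217, uv - 2u + 7v² - 59/2v + 31, uw + ¼u + 7/4v - 7/2, v²w - 59/14vw - 3/56v + 31/7w + 3/28}.

These coincide, so the ideals are equal.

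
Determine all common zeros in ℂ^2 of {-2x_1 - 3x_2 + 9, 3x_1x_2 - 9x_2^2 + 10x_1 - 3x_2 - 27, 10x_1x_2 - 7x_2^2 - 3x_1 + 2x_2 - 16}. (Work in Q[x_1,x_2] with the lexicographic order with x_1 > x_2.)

{(3, 1)}

Compute a lex Gröbner basis by Buchberger's algorithm.
f_1 = -2x_1 - 3x_2 + 9, LT = x_1.
f_2 = 3x_1x_2 + 10x_1 - 9x_2^2 - 3x_2 - 27, LT = x_1x_2.
f_3 = 10x_1x_2 - 3x_1 - 7x_2^2 + 2x_2 - 16, LT = x_1x_2.

S(f_1,f_2): lcm = x_1x_2. S = -10/3x_1 + 9/2x_2^2 - 7/2x_2 + 9.
  leading term x_1: subtract (5/3)·f_1 from -10/3x_1 + 9/2x_2^2 - 7/2x_2 + 9 → 9/2x_2^2 + 3/2x_2 - 6
  leading term x_2^2: no divisor's leading term divides it; move 9/2x_2^2 to the remainder.
  leading term x_2: no divisor's leading term divides it; move 3/2x_2 to the remainder.
  leading term 1: no divisor's leading term divides it; move -6 to the remainder.
  remainder 9/2x_2^2 + 3/2x_2 - 6 ≠ 0; add h_4 = 9/2x_2^2 + 3/2x_2 - 6 to the basis.

S(f_1,f_3): lcm = x_1x_2. S = 3/10x_1 + 11/5x_2^2 - 47/10x_2 + 8/5.
  leading term x_1: subtract (-3/20)·f_1 from 3/10x_1 + 11/5x_2^2 - 47/10x_2 + 8/5 → 11/5x_2^2 - 103/20x_2 + 59/20
  leading term x_2^2: subtract (22/45)·h_4 from 11/5x_2^2 - 103/20x_2 + 59/20 → -353/60x_2 + 353/60
  leading term x_2: no divisor's leading term divides it; move -353/60x_2 to the remainder.
  leading term 1: no divisor's leading term divides it; move 353/60 to the remainder.
  remainder -353/60x_2 + 353/60 ≠ 0; add h_5 = -353/60x_2 + 353/60 to the basis.

The other S-polynomials (S(f_2,f_3), S(f_1,h_4), S(f_2,h_4), S(f_3,h_4), S(f_1,h_5), S(f_2,h_5), S(f_3,h_5), S(h_4,h_5)) all reduce to 0 modulo the current basis, so we have a Gröbner basis.
Inter-reduce: drop elements whose leading term is divisible by another's, tail-reduce, and make monic.
Reduced Gröbner basis: {x_1 - 3, x_2 - 1}.

Elimination: the polynomial x_2 - 1 lies in the elimination ideal for x_2, so x_2 ∈ {1}. For each such x_2, the remaining basis elements (now univariate) give the rest of the solution.
  x_2 = 1: the earlier basis element becomes x_1 - 3 = 0, giving x_1 = 3 — point (3, 1).
Check: every point annihilates each of the original generators.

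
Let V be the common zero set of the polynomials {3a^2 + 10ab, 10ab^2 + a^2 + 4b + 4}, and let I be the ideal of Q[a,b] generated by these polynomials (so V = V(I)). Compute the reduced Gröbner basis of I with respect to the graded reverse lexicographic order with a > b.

f_1 = 3a^2 + 10ab, LT = a^2.
f_2 = 10ab^2 + a^2 + 4b + 4, LT = ab^2.

S(f_1,f_2): lcm = a^2b^2. S = 10/3ab^3 - 1/10a^3 - 2/5ab - 2/5a.
  leading term ab^3: subtract (1/3b)·f_2 from 10/3ab^3 - 1/10a^3 - 2/5ab - 2/5a → -1/10a^3 - 1/3a^2b - 2/5ab - 4/3b^2 - 2/5a - 4/3b
  leading term a^3: subtract (-1/30a)·f_1 from -1/10a^3 - 1/3a^2b - 2/5ab - 4/3b^2 - 2/5a - 4/3b → -2/5ab - 4/3b^2 - 2/5a - 4/3b
  leading term ab: no divisor's leading term divides it; move -2/5ab to the remainder.
  leading term b^2: no divisor's leading term divides it; move -4/3b^2 to the remainder.
  leading term a: no divisor's leading term divides it; move -2/5a to the remainder.
  leading term b: no divisor's leading term divides it; move -4/3b to the remainder.
  remainder -2/5ab - 4/3b^2 - 2/5a - 4/3b ≠ 0; add g_3 = -2/5ab - 4/3b^2 - 2/5a - 4/3b to the basis.

S(f_1,g_3): lcm = a^2b. S = -a^2 - 10/3ab.
  leading term a^2: subtract (-1/3)·f_1 from -a^2 - 10/3ab → 0
  remainder 0.

S(f_2,g_3): lcm = ab^2. S = -10/3b^3 + 1/10a^2 - ab - 10/3b^2 + 2/5b + 2/5.
  leading term b^3: no divisor's leading term divides it; move -10/3b^3 to the remainder.
  leading term a^2: subtract (1/30)·f_1 from 1/10a^2 - ab - 10/3b^2 + 2/5b + 2/5 → -4/3ab - 10/3b^2 + 2/5b + 2/5
  leading term ab: subtract (10/3)·g_3 from -4/3ab - 10/3b^2 + 2/5b + 2/5 → 10/9b^2 + 4/3a + 218/45b + 2/5
  leading term b^2: no divisor's leading term divides it; move 10/9b^2 to the remainder.
  leading term a: no divisor's leading term divides it; move 4/3a to the remainder.
  leading term b: no divisor's leading term divides it; move 218/45b to the remainder.
  leading term 1: no divisor's leading term divides it; move 2/5 to the remainder.
  remainder -10/3b^3 + 10/9b^2 + 4/3a + 218/45b + 2/5 ≠ 0; add g_4 = -10/3b^3 + 10/9b^2 + 4/3a + 218/45b + 2/5 to the basis.

S(f_1,g_4): leading monomials are coprime, so the S-polynomial reduces to 0 (Buchberger's first criterion).
S(f_2,g_4): lcm = ab^3. S = 1/10a^2b + 1/3ab^2 + 2/5a^2 + 109/75ab + 2/5b^2 + 3/25a + 2/5b.
  leading term a^2b: subtract (1/30b)·f_1 from 1/10a^2b + 1/3ab^2 + 2/5a^2 + 109/75ab + 2/5b^2 + 3/25a + 2/5b → 2/5a^2 + 109/75ab + 2/5b^2 + 3/25a + 2/5b
  leading term a^2: subtract (2/15)·f_1 from 2/5a^2 + 109/75ab + 2/5b^2 + 3/25a + 2/5b → 3/25ab + 2/5b^2 + 3/25a + 2/5b
  leading term ab: subtract (-3/10)·g_3 from 3/25ab + 2/5b^2 + 3/25a + 2/5b → 0
  remainder 0.

S(g_3,g_4): lcm = ab^3. S = 10/3b^4 + 4/3ab^2 + 10/3b^3 + 2/5a^2 + 109/75ab + 3/25a.
  leading term b^4: subtract (-b)·g_4 from 10/3b^4 + 4/3ab^2 + 10/3b^3 + 2/5a^2 + 109/75ab + 3/25a → 4/3ab^2 + 40/9b^3 + 2/5a^2 + 209/75ab + 218/45b^2 + 3/25a + 2/5b
  leading term ab^2: subtract (2/15)·f_2 from 4/3ab^2 + 40/9b^3 + 2/5a^2 + 209/75ab + 218/45b^2 + 3/25a + 2/5b → 40/9b^3 + 4/15a^2 + 209/75ab + 218/45b^2 + 3/25a - 2/15b - 8/15
  leading term b^3: subtract (-4/3)·g_4 from 40/9b^3 + 4/15a^2 + 209/75ab + 218/45b^2 + 3/25a - 2/15b - 8/15 → 4/15a^2 + 209/75ab + 854/135b^2 + 427/225a + 854/135b
  leading term a^2: subtract (4/45)·f_1 from 4/15a^2 + 209/75ab + 854/135b^2 + 427/225a + 854/135b → 427/225ab + 854/135b^2 + 427/225a + 854/135b
  leading term ab: subtract (-427/90)·g_3 from 427/225ab + 854/135b^2 + 427/225a + 854/135b → 0
  remainder 0.

Every S-polynomial of the final basis reduces to 0, so we have a Gröbner basis.
Inter-reduce: drop elements whose leading term is divisible by another's, tail-reduce, and make monic.

G = {b^3 - 1/3b^2 - 2/5a - 109/75b - 3/25, a^2 - 100/9b^2 - 10/3a - 100/9b, ab + 10/3b^2 + a + 10/3b}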